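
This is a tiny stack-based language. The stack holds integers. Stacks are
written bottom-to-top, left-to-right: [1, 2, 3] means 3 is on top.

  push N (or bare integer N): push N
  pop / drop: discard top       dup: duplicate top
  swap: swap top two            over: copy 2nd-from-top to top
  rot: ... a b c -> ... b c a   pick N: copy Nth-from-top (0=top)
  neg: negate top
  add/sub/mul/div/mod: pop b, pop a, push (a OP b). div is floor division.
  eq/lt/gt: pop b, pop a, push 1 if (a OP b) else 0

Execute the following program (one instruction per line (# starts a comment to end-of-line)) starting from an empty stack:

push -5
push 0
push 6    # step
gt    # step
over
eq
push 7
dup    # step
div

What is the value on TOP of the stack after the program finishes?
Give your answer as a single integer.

Answer: 1

Derivation:
After 'push -5': [-5]
After 'push 0': [-5, 0]
After 'push 6': [-5, 0, 6]
After 'gt': [-5, 0]
After 'over': [-5, 0, -5]
After 'eq': [-5, 0]
After 'push 7': [-5, 0, 7]
After 'dup': [-5, 0, 7, 7]
After 'div': [-5, 0, 1]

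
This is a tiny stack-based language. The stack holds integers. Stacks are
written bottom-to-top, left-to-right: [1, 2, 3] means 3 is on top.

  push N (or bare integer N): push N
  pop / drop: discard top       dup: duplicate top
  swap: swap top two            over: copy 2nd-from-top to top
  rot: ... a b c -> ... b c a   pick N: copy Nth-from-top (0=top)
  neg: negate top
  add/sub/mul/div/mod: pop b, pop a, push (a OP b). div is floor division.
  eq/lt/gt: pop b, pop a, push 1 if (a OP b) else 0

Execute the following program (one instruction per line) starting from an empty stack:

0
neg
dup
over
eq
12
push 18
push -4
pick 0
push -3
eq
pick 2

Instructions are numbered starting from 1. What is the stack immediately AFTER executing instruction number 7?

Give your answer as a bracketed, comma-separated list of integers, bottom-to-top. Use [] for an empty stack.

Step 1 ('0'): [0]
Step 2 ('neg'): [0]
Step 3 ('dup'): [0, 0]
Step 4 ('over'): [0, 0, 0]
Step 5 ('eq'): [0, 1]
Step 6 ('12'): [0, 1, 12]
Step 7 ('push 18'): [0, 1, 12, 18]

Answer: [0, 1, 12, 18]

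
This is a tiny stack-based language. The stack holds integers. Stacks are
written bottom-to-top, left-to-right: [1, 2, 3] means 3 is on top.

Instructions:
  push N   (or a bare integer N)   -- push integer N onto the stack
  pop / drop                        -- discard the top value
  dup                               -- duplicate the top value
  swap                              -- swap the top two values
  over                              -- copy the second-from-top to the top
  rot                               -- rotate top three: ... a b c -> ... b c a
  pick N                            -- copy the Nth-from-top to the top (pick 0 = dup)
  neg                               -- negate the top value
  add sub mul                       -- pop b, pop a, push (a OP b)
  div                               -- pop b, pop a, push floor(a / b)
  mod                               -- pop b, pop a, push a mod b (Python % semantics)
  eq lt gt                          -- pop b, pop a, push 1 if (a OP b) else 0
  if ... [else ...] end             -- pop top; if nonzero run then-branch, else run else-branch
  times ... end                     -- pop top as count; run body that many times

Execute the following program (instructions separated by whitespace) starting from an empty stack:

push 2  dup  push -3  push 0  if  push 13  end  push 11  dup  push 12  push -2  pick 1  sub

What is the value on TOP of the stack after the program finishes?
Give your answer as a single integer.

After 'push 2': [2]
After 'dup': [2, 2]
After 'push -3': [2, 2, -3]
After 'push 0': [2, 2, -3, 0]
After 'if': [2, 2, -3]
After 'push 11': [2, 2, -3, 11]
After 'dup': [2, 2, -3, 11, 11]
After 'push 12': [2, 2, -3, 11, 11, 12]
After 'push -2': [2, 2, -3, 11, 11, 12, -2]
After 'pick 1': [2, 2, -3, 11, 11, 12, -2, 12]
After 'sub': [2, 2, -3, 11, 11, 12, -14]

Answer: -14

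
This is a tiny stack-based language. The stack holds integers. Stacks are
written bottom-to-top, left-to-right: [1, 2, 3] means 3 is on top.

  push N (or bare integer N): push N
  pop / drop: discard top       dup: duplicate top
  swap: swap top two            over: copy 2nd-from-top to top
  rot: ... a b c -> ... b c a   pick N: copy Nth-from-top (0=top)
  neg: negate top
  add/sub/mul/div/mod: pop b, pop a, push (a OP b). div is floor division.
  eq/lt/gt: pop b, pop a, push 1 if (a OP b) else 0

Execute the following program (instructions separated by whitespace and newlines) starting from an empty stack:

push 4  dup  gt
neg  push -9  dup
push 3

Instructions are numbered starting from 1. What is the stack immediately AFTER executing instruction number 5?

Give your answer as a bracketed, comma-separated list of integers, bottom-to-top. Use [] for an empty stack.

Step 1 ('push 4'): [4]
Step 2 ('dup'): [4, 4]
Step 3 ('gt'): [0]
Step 4 ('neg'): [0]
Step 5 ('push -9'): [0, -9]

Answer: [0, -9]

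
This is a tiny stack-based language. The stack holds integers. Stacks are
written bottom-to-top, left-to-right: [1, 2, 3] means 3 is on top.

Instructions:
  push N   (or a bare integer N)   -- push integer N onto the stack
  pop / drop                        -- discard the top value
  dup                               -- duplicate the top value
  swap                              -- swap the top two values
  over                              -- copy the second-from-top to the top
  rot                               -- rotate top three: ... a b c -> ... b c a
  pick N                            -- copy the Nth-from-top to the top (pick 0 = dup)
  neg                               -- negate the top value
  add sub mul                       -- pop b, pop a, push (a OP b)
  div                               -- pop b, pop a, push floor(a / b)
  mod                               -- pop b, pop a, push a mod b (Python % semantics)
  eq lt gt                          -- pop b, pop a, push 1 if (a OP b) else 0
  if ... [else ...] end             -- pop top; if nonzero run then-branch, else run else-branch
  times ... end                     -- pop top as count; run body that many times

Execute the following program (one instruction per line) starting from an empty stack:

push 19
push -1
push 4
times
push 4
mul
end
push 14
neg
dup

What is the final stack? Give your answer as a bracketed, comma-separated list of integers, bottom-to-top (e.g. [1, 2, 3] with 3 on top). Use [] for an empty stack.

Answer: [19, -256, -14, -14]

Derivation:
After 'push 19': [19]
After 'push -1': [19, -1]
After 'push 4': [19, -1, 4]
After 'times': [19, -1]
After 'push 4': [19, -1, 4]
After 'mul': [19, -4]
After 'push 4': [19, -4, 4]
After 'mul': [19, -16]
After 'push 4': [19, -16, 4]
After 'mul': [19, -64]
After 'push 4': [19, -64, 4]
After 'mul': [19, -256]
After 'push 14': [19, -256, 14]
After 'neg': [19, -256, -14]
After 'dup': [19, -256, -14, -14]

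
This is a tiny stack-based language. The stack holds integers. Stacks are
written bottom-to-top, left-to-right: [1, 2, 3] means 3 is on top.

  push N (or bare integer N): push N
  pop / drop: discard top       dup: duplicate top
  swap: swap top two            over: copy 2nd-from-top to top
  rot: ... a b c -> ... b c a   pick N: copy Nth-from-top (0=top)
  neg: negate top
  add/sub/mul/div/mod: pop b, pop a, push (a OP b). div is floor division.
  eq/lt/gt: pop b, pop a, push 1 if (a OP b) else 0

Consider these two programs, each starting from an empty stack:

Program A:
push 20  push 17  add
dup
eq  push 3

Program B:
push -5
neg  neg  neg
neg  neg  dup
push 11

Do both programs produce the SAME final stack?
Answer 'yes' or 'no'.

Program A trace:
  After 'push 20': [20]
  After 'push 17': [20, 17]
  After 'add': [37]
  After 'dup': [37, 37]
  After 'eq': [1]
  After 'push 3': [1, 3]
Program A final stack: [1, 3]

Program B trace:
  After 'push -5': [-5]
  After 'neg': [5]
  After 'neg': [-5]
  After 'neg': [5]
  After 'neg': [-5]
  After 'neg': [5]
  After 'dup': [5, 5]
  After 'push 11': [5, 5, 11]
Program B final stack: [5, 5, 11]
Same: no

Answer: no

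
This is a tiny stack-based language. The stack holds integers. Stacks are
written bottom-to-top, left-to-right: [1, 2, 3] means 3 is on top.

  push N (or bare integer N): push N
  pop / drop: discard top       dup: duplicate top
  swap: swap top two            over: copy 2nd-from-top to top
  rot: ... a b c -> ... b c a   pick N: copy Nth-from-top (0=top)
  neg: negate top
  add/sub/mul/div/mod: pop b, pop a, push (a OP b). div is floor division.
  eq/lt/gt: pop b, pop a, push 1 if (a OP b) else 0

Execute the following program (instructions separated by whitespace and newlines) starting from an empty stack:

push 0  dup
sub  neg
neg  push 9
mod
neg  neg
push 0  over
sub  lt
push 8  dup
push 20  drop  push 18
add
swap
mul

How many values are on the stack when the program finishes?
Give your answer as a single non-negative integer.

After 'push 0': stack = [0] (depth 1)
After 'dup': stack = [0, 0] (depth 2)
After 'sub': stack = [0] (depth 1)
After 'neg': stack = [0] (depth 1)
After 'neg': stack = [0] (depth 1)
After 'push 9': stack = [0, 9] (depth 2)
After 'mod': stack = [0] (depth 1)
After 'neg': stack = [0] (depth 1)
After 'neg': stack = [0] (depth 1)
After 'push 0': stack = [0, 0] (depth 2)
  ...
After 'sub': stack = [0, 0] (depth 2)
After 'lt': stack = [0] (depth 1)
After 'push 8': stack = [0, 8] (depth 2)
After 'dup': stack = [0, 8, 8] (depth 3)
After 'push 20': stack = [0, 8, 8, 20] (depth 4)
After 'drop': stack = [0, 8, 8] (depth 3)
After 'push 18': stack = [0, 8, 8, 18] (depth 4)
After 'add': stack = [0, 8, 26] (depth 3)
After 'swap': stack = [0, 26, 8] (depth 3)
After 'mul': stack = [0, 208] (depth 2)

Answer: 2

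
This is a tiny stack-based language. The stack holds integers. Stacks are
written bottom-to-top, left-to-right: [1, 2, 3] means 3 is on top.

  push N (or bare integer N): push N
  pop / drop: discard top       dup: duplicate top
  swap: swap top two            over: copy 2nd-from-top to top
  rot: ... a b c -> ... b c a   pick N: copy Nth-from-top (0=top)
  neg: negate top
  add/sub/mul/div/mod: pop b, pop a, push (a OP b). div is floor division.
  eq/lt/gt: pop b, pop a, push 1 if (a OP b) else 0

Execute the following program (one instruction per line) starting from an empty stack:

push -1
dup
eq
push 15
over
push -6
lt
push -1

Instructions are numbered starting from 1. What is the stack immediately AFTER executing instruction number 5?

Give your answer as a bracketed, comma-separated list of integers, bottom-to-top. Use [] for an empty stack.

Step 1 ('push -1'): [-1]
Step 2 ('dup'): [-1, -1]
Step 3 ('eq'): [1]
Step 4 ('push 15'): [1, 15]
Step 5 ('over'): [1, 15, 1]

Answer: [1, 15, 1]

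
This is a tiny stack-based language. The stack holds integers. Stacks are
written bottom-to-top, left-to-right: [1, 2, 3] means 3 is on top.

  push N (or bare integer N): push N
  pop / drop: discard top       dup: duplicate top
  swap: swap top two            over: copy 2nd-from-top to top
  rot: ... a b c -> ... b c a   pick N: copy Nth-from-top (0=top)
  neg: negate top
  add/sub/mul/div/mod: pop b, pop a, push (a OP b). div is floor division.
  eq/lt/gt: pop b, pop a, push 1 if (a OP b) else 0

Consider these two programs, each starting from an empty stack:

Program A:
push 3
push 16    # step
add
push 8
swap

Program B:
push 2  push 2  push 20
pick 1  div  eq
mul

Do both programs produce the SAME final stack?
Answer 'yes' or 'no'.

Answer: no

Derivation:
Program A trace:
  After 'push 3': [3]
  After 'push 16': [3, 16]
  After 'add': [19]
  After 'push 8': [19, 8]
  After 'swap': [8, 19]
Program A final stack: [8, 19]

Program B trace:
  After 'push 2': [2]
  After 'push 2': [2, 2]
  After 'push 20': [2, 2, 20]
  After 'pick 1': [2, 2, 20, 2]
  After 'div': [2, 2, 10]
  After 'eq': [2, 0]
  After 'mul': [0]
Program B final stack: [0]
Same: no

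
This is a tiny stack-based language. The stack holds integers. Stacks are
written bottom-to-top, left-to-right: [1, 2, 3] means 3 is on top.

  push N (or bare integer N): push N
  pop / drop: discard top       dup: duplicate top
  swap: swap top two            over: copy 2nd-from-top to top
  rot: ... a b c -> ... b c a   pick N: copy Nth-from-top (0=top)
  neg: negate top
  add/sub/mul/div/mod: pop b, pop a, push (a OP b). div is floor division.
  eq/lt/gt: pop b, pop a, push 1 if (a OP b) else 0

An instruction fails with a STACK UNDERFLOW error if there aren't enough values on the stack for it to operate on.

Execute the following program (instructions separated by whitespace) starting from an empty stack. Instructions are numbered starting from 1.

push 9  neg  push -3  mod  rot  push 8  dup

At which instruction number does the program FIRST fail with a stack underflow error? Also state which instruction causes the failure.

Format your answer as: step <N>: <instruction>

Step 1 ('push 9'): stack = [9], depth = 1
Step 2 ('neg'): stack = [-9], depth = 1
Step 3 ('push -3'): stack = [-9, -3], depth = 2
Step 4 ('mod'): stack = [0], depth = 1
Step 5 ('rot'): needs 3 value(s) but depth is 1 — STACK UNDERFLOW

Answer: step 5: rot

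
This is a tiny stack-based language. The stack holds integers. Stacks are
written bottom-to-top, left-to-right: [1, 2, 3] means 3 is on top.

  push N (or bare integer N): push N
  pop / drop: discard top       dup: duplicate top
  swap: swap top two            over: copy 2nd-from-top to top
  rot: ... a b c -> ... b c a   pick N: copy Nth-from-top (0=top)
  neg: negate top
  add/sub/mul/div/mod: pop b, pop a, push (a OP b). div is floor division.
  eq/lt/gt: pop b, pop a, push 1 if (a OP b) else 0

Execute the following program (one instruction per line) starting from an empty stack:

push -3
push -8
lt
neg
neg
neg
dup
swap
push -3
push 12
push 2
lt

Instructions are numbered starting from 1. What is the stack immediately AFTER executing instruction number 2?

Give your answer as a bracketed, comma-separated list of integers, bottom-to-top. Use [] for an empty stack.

Step 1 ('push -3'): [-3]
Step 2 ('push -8'): [-3, -8]

Answer: [-3, -8]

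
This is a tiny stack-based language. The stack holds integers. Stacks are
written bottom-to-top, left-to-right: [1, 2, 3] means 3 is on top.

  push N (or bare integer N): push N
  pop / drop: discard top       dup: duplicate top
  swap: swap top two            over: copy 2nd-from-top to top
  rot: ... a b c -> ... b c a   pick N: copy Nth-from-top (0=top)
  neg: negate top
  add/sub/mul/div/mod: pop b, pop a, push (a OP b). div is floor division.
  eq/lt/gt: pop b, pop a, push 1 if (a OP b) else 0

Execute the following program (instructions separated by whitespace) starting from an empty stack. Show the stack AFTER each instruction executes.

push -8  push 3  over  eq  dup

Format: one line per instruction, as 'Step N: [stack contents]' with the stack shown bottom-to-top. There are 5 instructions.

Step 1: [-8]
Step 2: [-8, 3]
Step 3: [-8, 3, -8]
Step 4: [-8, 0]
Step 5: [-8, 0, 0]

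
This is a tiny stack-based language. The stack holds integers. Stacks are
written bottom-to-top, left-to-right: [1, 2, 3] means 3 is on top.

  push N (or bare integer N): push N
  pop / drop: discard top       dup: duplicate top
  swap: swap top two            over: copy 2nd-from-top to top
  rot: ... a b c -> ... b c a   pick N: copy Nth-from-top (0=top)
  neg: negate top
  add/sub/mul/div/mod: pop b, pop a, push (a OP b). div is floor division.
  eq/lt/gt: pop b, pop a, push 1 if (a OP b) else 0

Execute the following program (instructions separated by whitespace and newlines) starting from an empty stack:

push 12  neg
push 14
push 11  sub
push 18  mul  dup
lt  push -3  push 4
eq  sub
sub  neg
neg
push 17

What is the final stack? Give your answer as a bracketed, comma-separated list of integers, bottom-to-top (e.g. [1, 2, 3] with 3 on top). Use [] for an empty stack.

Answer: [-12, 17]

Derivation:
After 'push 12': [12]
After 'neg': [-12]
After 'push 14': [-12, 14]
After 'push 11': [-12, 14, 11]
After 'sub': [-12, 3]
After 'push 18': [-12, 3, 18]
After 'mul': [-12, 54]
After 'dup': [-12, 54, 54]
After 'lt': [-12, 0]
After 'push -3': [-12, 0, -3]
After 'push 4': [-12, 0, -3, 4]
After 'eq': [-12, 0, 0]
After 'sub': [-12, 0]
After 'sub': [-12]
After 'neg': [12]
After 'neg': [-12]
After 'push 17': [-12, 17]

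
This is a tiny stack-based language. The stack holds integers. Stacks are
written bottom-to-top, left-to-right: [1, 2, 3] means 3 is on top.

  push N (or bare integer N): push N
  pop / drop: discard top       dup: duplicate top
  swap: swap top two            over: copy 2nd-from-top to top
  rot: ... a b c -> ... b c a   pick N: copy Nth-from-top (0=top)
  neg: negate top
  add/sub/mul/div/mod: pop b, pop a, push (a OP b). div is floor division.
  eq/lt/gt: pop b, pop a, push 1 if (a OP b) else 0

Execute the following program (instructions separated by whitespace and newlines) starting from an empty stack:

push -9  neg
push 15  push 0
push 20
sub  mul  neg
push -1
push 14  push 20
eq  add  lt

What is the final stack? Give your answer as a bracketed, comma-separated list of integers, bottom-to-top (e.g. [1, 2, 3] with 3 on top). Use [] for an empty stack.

After 'push -9': [-9]
After 'neg': [9]
After 'push 15': [9, 15]
After 'push 0': [9, 15, 0]
After 'push 20': [9, 15, 0, 20]
After 'sub': [9, 15, -20]
After 'mul': [9, -300]
After 'neg': [9, 300]
After 'push -1': [9, 300, -1]
After 'push 14': [9, 300, -1, 14]
After 'push 20': [9, 300, -1, 14, 20]
After 'eq': [9, 300, -1, 0]
After 'add': [9, 300, -1]
After 'lt': [9, 0]

Answer: [9, 0]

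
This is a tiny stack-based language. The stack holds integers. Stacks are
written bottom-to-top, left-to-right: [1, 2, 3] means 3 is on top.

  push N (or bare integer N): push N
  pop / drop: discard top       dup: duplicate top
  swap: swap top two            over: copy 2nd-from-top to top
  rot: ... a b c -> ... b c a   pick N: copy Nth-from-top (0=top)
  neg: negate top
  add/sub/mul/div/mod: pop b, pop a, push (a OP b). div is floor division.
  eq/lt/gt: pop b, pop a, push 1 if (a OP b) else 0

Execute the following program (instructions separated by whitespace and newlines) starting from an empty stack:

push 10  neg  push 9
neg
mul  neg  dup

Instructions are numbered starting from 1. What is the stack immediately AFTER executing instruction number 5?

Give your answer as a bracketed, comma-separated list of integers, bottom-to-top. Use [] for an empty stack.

Step 1 ('push 10'): [10]
Step 2 ('neg'): [-10]
Step 3 ('push 9'): [-10, 9]
Step 4 ('neg'): [-10, -9]
Step 5 ('mul'): [90]

Answer: [90]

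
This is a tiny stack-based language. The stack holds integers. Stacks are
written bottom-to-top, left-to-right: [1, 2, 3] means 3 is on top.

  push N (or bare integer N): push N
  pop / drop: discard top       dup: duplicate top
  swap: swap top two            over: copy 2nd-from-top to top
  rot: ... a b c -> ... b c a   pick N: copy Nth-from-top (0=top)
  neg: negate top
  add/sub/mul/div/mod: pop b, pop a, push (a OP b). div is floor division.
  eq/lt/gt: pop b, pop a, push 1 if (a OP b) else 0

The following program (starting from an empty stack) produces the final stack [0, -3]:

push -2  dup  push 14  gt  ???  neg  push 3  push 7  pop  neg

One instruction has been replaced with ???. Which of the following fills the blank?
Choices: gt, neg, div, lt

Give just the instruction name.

Answer: gt

Derivation:
Stack before ???: [-2, 0]
Stack after ???:  [0]
Checking each choice:
  gt: MATCH
  neg: produces [-2, 0, -3]
  div: division by zero
  lt: produces [-1, -3]


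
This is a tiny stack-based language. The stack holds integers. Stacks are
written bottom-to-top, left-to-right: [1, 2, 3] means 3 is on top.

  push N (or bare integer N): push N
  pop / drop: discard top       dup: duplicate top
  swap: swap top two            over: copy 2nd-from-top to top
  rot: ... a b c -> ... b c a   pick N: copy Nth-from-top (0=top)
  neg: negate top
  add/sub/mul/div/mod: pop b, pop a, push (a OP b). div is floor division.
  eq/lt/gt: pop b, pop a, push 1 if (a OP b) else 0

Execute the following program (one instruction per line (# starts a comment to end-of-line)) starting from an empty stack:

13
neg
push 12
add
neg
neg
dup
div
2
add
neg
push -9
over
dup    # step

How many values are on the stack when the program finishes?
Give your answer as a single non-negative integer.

After 'push 13': stack = [13] (depth 1)
After 'neg': stack = [-13] (depth 1)
After 'push 12': stack = [-13, 12] (depth 2)
After 'add': stack = [-1] (depth 1)
After 'neg': stack = [1] (depth 1)
After 'neg': stack = [-1] (depth 1)
After 'dup': stack = [-1, -1] (depth 2)
After 'div': stack = [1] (depth 1)
After 'push 2': stack = [1, 2] (depth 2)
After 'add': stack = [3] (depth 1)
After 'neg': stack = [-3] (depth 1)
After 'push -9': stack = [-3, -9] (depth 2)
After 'over': stack = [-3, -9, -3] (depth 3)
After 'dup': stack = [-3, -9, -3, -3] (depth 4)

Answer: 4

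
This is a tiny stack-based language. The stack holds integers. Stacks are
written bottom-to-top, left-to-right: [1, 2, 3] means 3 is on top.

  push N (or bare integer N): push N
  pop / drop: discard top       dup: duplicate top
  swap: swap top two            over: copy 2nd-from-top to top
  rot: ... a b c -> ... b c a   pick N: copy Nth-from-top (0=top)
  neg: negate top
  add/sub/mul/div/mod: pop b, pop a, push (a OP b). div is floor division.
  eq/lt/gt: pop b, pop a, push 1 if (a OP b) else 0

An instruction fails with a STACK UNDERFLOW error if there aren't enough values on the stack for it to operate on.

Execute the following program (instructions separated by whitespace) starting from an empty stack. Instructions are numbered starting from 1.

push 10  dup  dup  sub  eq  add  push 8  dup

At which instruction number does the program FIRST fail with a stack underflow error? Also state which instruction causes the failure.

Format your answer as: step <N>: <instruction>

Step 1 ('push 10'): stack = [10], depth = 1
Step 2 ('dup'): stack = [10, 10], depth = 2
Step 3 ('dup'): stack = [10, 10, 10], depth = 3
Step 4 ('sub'): stack = [10, 0], depth = 2
Step 5 ('eq'): stack = [0], depth = 1
Step 6 ('add'): needs 2 value(s) but depth is 1 — STACK UNDERFLOW

Answer: step 6: add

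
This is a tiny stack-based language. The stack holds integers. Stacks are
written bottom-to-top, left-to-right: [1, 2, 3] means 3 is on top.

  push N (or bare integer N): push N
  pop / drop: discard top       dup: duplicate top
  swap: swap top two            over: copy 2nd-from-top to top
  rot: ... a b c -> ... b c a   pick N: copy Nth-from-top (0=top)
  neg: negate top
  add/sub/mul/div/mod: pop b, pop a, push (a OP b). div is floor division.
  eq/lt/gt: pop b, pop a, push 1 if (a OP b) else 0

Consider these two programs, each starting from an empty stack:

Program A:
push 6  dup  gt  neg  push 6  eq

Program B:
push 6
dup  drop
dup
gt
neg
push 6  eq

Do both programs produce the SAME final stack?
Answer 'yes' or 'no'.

Program A trace:
  After 'push 6': [6]
  After 'dup': [6, 6]
  After 'gt': [0]
  After 'neg': [0]
  After 'push 6': [0, 6]
  After 'eq': [0]
Program A final stack: [0]

Program B trace:
  After 'push 6': [6]
  After 'dup': [6, 6]
  After 'drop': [6]
  After 'dup': [6, 6]
  After 'gt': [0]
  After 'neg': [0]
  After 'push 6': [0, 6]
  After 'eq': [0]
Program B final stack: [0]
Same: yes

Answer: yes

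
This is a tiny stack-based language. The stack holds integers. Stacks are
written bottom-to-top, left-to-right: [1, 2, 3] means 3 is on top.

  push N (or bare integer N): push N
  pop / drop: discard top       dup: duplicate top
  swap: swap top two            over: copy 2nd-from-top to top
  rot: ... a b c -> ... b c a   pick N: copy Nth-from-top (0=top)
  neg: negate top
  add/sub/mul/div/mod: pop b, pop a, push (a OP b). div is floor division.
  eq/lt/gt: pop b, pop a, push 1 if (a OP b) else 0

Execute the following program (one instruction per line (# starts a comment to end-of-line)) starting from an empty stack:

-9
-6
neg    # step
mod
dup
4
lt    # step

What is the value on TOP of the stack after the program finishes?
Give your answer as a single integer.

Answer: 1

Derivation:
After 'push -9': [-9]
After 'push -6': [-9, -6]
After 'neg': [-9, 6]
After 'mod': [3]
After 'dup': [3, 3]
After 'push 4': [3, 3, 4]
After 'lt': [3, 1]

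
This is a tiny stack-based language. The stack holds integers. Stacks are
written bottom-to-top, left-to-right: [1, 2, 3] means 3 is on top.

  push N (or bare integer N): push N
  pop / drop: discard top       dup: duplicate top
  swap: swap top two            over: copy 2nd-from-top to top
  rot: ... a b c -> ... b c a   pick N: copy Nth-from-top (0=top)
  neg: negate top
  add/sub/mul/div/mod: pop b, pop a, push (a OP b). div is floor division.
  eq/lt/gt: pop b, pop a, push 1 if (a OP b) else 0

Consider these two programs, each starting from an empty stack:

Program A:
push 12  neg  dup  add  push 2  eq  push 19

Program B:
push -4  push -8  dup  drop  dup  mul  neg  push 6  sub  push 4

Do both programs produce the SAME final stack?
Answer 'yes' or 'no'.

Program A trace:
  After 'push 12': [12]
  After 'neg': [-12]
  After 'dup': [-12, -12]
  After 'add': [-24]
  After 'push 2': [-24, 2]
  After 'eq': [0]
  After 'push 19': [0, 19]
Program A final stack: [0, 19]

Program B trace:
  After 'push -4': [-4]
  After 'push -8': [-4, -8]
  After 'dup': [-4, -8, -8]
  After 'drop': [-4, -8]
  After 'dup': [-4, -8, -8]
  After 'mul': [-4, 64]
  After 'neg': [-4, -64]
  After 'push 6': [-4, -64, 6]
  After 'sub': [-4, -70]
  After 'push 4': [-4, -70, 4]
Program B final stack: [-4, -70, 4]
Same: no

Answer: no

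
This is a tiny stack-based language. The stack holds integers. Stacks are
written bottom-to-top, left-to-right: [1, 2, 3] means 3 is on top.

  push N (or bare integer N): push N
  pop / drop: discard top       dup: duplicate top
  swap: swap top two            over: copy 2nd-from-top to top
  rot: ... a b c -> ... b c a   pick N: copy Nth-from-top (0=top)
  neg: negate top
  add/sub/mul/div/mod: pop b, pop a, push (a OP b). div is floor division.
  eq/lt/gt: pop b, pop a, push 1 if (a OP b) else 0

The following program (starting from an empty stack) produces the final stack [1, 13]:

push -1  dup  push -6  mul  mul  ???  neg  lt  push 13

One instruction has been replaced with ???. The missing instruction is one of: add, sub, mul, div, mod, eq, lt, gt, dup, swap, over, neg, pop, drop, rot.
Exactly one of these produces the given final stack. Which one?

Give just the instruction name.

Stack before ???: [-6]
Stack after ???:  [-6, -6]
The instruction that transforms [-6] -> [-6, -6] is: dup

Answer: dup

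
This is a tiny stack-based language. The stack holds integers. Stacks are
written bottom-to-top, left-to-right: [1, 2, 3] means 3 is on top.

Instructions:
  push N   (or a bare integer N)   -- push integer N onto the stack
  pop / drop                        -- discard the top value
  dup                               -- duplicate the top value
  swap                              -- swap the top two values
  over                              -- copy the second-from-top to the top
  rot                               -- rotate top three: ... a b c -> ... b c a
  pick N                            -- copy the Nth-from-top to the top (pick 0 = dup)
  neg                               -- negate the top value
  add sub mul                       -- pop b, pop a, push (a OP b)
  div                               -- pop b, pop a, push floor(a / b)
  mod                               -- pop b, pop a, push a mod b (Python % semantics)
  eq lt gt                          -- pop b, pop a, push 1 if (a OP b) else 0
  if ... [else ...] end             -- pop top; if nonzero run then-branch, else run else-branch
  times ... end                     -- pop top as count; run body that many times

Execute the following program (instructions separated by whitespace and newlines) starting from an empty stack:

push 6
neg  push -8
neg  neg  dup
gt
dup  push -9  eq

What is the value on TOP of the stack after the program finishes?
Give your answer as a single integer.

After 'push 6': [6]
After 'neg': [-6]
After 'push -8': [-6, -8]
After 'neg': [-6, 8]
After 'neg': [-6, -8]
After 'dup': [-6, -8, -8]
After 'gt': [-6, 0]
After 'dup': [-6, 0, 0]
After 'push -9': [-6, 0, 0, -9]
After 'eq': [-6, 0, 0]

Answer: 0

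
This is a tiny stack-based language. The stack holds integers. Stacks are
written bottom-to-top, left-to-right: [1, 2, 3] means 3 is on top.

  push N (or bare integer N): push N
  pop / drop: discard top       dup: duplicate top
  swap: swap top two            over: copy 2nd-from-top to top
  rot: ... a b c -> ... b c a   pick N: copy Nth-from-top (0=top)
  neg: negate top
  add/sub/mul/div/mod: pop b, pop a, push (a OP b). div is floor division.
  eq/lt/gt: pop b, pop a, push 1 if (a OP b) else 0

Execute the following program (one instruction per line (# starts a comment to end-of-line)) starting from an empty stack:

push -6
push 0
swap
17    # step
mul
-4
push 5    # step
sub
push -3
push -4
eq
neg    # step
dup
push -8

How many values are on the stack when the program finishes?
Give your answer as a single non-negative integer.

After 'push -6': stack = [-6] (depth 1)
After 'push 0': stack = [-6, 0] (depth 2)
After 'swap': stack = [0, -6] (depth 2)
After 'push 17': stack = [0, -6, 17] (depth 3)
After 'mul': stack = [0, -102] (depth 2)
After 'push -4': stack = [0, -102, -4] (depth 3)
After 'push 5': stack = [0, -102, -4, 5] (depth 4)
After 'sub': stack = [0, -102, -9] (depth 3)
After 'push -3': stack = [0, -102, -9, -3] (depth 4)
After 'push -4': stack = [0, -102, -9, -3, -4] (depth 5)
After 'eq': stack = [0, -102, -9, 0] (depth 4)
After 'neg': stack = [0, -102, -9, 0] (depth 4)
After 'dup': stack = [0, -102, -9, 0, 0] (depth 5)
After 'push -8': stack = [0, -102, -9, 0, 0, -8] (depth 6)

Answer: 6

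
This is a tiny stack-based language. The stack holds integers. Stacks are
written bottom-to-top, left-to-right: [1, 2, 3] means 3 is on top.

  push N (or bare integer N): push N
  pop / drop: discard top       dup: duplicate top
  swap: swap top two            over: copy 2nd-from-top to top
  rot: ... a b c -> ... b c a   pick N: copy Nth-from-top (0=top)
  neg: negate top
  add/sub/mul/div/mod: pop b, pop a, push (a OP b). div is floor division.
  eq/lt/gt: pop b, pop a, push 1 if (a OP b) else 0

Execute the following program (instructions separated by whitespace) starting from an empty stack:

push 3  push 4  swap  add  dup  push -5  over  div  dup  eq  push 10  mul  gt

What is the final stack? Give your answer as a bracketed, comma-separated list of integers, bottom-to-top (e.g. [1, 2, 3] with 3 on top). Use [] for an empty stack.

After 'push 3': [3]
After 'push 4': [3, 4]
After 'swap': [4, 3]
After 'add': [7]
After 'dup': [7, 7]
After 'push -5': [7, 7, -5]
After 'over': [7, 7, -5, 7]
After 'div': [7, 7, -1]
After 'dup': [7, 7, -1, -1]
After 'eq': [7, 7, 1]
After 'push 10': [7, 7, 1, 10]
After 'mul': [7, 7, 10]
After 'gt': [7, 0]

Answer: [7, 0]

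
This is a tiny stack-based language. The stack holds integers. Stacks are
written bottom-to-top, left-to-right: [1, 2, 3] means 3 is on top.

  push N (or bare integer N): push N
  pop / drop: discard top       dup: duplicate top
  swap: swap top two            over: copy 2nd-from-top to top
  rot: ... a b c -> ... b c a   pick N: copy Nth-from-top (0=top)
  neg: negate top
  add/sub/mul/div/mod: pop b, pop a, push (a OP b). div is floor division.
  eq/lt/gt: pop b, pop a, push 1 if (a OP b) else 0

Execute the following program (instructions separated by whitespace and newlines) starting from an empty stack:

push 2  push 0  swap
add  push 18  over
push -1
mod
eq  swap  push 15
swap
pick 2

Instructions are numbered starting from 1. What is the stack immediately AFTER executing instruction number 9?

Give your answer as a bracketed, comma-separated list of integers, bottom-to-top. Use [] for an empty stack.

Answer: [2, 0]

Derivation:
Step 1 ('push 2'): [2]
Step 2 ('push 0'): [2, 0]
Step 3 ('swap'): [0, 2]
Step 4 ('add'): [2]
Step 5 ('push 18'): [2, 18]
Step 6 ('over'): [2, 18, 2]
Step 7 ('push -1'): [2, 18, 2, -1]
Step 8 ('mod'): [2, 18, 0]
Step 9 ('eq'): [2, 0]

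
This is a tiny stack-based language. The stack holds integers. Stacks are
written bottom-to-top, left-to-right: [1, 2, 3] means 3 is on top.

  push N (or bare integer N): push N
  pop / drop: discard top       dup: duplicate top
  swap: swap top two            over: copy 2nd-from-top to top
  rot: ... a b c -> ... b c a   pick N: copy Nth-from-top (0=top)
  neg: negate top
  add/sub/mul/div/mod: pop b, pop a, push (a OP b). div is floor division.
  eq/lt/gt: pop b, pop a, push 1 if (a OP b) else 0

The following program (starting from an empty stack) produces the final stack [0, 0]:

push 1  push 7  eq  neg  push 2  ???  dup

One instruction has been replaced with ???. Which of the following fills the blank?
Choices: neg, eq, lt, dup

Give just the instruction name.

Stack before ???: [0, 2]
Stack after ???:  [0]
Checking each choice:
  neg: produces [0, -2, -2]
  eq: MATCH
  lt: produces [1, 1]
  dup: produces [0, 2, 2, 2]


Answer: eq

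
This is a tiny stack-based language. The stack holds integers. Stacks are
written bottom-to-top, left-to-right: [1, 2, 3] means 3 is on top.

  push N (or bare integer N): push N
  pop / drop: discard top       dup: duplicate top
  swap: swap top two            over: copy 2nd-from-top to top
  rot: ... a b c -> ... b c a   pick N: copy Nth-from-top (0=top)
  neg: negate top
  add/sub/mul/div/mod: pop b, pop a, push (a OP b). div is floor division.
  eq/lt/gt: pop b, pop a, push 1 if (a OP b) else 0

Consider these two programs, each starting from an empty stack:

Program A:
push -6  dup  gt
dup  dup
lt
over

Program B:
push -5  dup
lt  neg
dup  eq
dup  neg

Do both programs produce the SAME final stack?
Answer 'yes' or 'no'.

Answer: no

Derivation:
Program A trace:
  After 'push -6': [-6]
  After 'dup': [-6, -6]
  After 'gt': [0]
  After 'dup': [0, 0]
  After 'dup': [0, 0, 0]
  After 'lt': [0, 0]
  After 'over': [0, 0, 0]
Program A final stack: [0, 0, 0]

Program B trace:
  After 'push -5': [-5]
  After 'dup': [-5, -5]
  After 'lt': [0]
  After 'neg': [0]
  After 'dup': [0, 0]
  After 'eq': [1]
  After 'dup': [1, 1]
  After 'neg': [1, -1]
Program B final stack: [1, -1]
Same: no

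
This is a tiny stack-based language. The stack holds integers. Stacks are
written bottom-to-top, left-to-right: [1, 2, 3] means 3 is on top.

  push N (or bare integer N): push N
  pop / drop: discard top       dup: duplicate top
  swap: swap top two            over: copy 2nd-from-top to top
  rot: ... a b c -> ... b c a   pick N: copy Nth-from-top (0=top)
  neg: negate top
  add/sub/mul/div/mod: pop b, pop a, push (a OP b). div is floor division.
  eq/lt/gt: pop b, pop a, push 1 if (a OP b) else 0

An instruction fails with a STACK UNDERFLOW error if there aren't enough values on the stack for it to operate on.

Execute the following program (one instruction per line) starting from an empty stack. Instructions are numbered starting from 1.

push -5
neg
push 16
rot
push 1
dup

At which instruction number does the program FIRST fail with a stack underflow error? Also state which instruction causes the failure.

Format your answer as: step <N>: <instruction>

Step 1 ('push -5'): stack = [-5], depth = 1
Step 2 ('neg'): stack = [5], depth = 1
Step 3 ('push 16'): stack = [5, 16], depth = 2
Step 4 ('rot'): needs 3 value(s) but depth is 2 — STACK UNDERFLOW

Answer: step 4: rot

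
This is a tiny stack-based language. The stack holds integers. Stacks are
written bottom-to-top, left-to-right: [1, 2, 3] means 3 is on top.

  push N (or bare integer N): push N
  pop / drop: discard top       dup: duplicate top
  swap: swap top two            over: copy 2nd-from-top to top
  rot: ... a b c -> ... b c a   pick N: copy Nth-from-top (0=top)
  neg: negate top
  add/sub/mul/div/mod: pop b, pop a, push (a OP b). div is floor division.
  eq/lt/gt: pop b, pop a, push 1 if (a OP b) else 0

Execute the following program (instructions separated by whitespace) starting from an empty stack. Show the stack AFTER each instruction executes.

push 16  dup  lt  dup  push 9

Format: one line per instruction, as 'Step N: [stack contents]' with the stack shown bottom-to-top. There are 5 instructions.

Step 1: [16]
Step 2: [16, 16]
Step 3: [0]
Step 4: [0, 0]
Step 5: [0, 0, 9]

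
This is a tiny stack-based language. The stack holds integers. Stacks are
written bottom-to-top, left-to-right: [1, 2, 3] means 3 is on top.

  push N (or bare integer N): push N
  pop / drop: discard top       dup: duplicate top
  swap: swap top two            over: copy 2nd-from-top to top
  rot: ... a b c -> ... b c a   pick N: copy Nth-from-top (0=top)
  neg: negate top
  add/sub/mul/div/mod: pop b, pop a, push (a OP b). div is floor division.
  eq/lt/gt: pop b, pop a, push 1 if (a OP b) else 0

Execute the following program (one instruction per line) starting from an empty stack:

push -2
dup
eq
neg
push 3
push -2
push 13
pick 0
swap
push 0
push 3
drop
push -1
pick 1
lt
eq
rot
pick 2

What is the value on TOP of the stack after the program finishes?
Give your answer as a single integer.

After 'push -2': [-2]
After 'dup': [-2, -2]
After 'eq': [1]
After 'neg': [-1]
After 'push 3': [-1, 3]
After 'push -2': [-1, 3, -2]
After 'push 13': [-1, 3, -2, 13]
After 'pick 0': [-1, 3, -2, 13, 13]
After 'swap': [-1, 3, -2, 13, 13]
After 'push 0': [-1, 3, -2, 13, 13, 0]
After 'push 3': [-1, 3, -2, 13, 13, 0, 3]
After 'drop': [-1, 3, -2, 13, 13, 0]
After 'push -1': [-1, 3, -2, 13, 13, 0, -1]
After 'pick 1': [-1, 3, -2, 13, 13, 0, -1, 0]
After 'lt': [-1, 3, -2, 13, 13, 0, 1]
After 'eq': [-1, 3, -2, 13, 13, 0]
After 'rot': [-1, 3, -2, 13, 0, 13]
After 'pick 2': [-1, 3, -2, 13, 0, 13, 13]

Answer: 13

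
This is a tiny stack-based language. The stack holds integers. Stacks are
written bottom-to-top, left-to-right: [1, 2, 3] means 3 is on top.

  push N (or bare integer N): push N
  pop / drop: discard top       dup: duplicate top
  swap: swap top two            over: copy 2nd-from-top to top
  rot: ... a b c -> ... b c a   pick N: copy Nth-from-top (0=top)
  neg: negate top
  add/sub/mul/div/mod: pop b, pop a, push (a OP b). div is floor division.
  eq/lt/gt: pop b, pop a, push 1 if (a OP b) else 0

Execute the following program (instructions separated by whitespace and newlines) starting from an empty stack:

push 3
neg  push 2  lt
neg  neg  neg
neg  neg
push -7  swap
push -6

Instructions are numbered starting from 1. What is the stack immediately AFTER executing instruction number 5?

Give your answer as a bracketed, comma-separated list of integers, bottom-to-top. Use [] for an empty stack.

Step 1 ('push 3'): [3]
Step 2 ('neg'): [-3]
Step 3 ('push 2'): [-3, 2]
Step 4 ('lt'): [1]
Step 5 ('neg'): [-1]

Answer: [-1]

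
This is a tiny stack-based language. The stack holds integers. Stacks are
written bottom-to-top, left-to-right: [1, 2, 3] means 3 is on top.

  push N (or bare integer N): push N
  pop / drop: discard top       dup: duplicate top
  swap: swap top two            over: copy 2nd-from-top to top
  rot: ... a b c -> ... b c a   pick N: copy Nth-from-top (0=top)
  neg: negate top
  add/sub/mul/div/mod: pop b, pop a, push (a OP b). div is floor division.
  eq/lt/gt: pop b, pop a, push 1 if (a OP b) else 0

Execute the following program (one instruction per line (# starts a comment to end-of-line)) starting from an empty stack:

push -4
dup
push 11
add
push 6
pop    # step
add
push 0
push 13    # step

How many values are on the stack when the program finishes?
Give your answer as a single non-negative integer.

After 'push -4': stack = [-4] (depth 1)
After 'dup': stack = [-4, -4] (depth 2)
After 'push 11': stack = [-4, -4, 11] (depth 3)
After 'add': stack = [-4, 7] (depth 2)
After 'push 6': stack = [-4, 7, 6] (depth 3)
After 'pop': stack = [-4, 7] (depth 2)
After 'add': stack = [3] (depth 1)
After 'push 0': stack = [3, 0] (depth 2)
After 'push 13': stack = [3, 0, 13] (depth 3)

Answer: 3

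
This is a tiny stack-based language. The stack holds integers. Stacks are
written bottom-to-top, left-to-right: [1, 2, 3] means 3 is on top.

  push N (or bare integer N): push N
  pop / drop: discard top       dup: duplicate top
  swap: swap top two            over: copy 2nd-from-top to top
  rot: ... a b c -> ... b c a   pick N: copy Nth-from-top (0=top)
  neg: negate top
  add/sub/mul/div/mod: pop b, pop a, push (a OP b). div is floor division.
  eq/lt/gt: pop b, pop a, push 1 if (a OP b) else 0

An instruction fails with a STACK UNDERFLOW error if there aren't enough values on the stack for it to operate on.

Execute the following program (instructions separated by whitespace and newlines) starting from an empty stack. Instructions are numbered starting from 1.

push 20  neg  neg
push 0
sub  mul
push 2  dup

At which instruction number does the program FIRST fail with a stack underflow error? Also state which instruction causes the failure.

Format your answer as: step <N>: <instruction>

Step 1 ('push 20'): stack = [20], depth = 1
Step 2 ('neg'): stack = [-20], depth = 1
Step 3 ('neg'): stack = [20], depth = 1
Step 4 ('push 0'): stack = [20, 0], depth = 2
Step 5 ('sub'): stack = [20], depth = 1
Step 6 ('mul'): needs 2 value(s) but depth is 1 — STACK UNDERFLOW

Answer: step 6: mul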